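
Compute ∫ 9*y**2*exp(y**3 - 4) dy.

Let u = y**3 - 4, so du = (3*y**2) dy.
Rewriting, the integral becomes 3·∫ e^u du = 3·e^u.
Substituting back, u = y**3 - 4.

3*exp(y**3 - 4) + C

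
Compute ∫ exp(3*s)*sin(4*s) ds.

Let I denote the integral. Integrate by parts with u = sin(4*s), dv = exp(3*s) ds, so v = exp(3*s)/3: I = exp(3*s)*sin(4*s)/3 − (4/3)·∫ exp(3*s)*cos(4*s) ds.
Apply parts again with u = cos(4*s), dv = exp(3*s) ds: ∫ exp(3*s)*cos(4*s) ds = exp(3*s)*cos(4*s)/3 + (4/3)·I. Substituting back brings back I: I = exp(3*s)*sin(4*s)/3 - 4*exp(3*s)*cos(4*s)/9 − (16/9)·I.
Solving for I: (1 + 16/9)·I equals the remaining terms, so I = (9/25)·(exp(3*s)*sin(4*s)/3 - 4*exp(3*s)*cos(4*s)/9).

3*exp(3*s)*sin(4*s)/25 - 4*exp(3*s)*cos(4*s)/25 + C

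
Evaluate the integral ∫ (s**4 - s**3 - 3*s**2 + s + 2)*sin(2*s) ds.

Use integration by parts with u = s**4 - s**3 - 3*s**2 + s + 2, dv = sin(2*s) ds, so v = -cos(2*s)/2.
Apply parts 4 times (tabular method): alternate signs, differentiate u down to 0, integrate dv up.

-s**4*cos(2*s)/2 + s**3*sin(2*s) + s**3*cos(2*s)/2 - 3*s**2*sin(2*s)/4 + 3*s**2*cos(2*s) - 3*s*sin(2*s) - 5*s*cos(2*s)/4 + 5*sin(2*s)/8 - 5*cos(2*s)/2 + C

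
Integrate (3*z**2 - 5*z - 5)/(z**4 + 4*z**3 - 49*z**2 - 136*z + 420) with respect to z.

Factor the denominator: (z - 6)*(z - 2)*(z + 5)*(z + 7).
Partial-fraction decomposition: -59/(78*(z + 7)) + 95/(154*(z + 5)) + 1/(84*(z - 2)) + 73/(572*(z - 6)).
Integrate each term: A/(z−a) contributes A·log|z−a|.

73*log(z - 6)/572 + log(z - 2)/84 + 95*log(z + 5)/154 - 59*log(z + 7)/78 + C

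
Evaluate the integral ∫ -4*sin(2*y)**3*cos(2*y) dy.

Let u = sin(2*y), so du = (2*cos(2*y)) dy.
Rewriting, the integral becomes -2·∫ u^3 du = -2·u^4/4.
Substituting back, u = sin(2*y).

-sin(2*y)**4/2 + C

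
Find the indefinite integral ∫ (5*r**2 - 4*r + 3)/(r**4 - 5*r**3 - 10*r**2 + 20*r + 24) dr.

159*log(r - 6)/224 - 5*log(r - 2)/16 + 4*log(r + 1)/7 - 31*log(r + 2)/32 + C

Factor the denominator: (r - 6)*(r - 2)*(r + 1)*(r + 2).
Partial-fraction decomposition: -31/(32*(r + 2)) + 4/(7*(r + 1)) - 5/(16*(r - 2)) + 159/(224*(r - 6)).
Integrate each term: A/(r−a) contributes A·log|r−a|.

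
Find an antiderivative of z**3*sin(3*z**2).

-z**2*cos(3*z**2)/6 + sin(3*z**2)/18 + C

Let u = z², du = 2z dz; rewrite as (1/2)∫ u^1·sin(3u) du.
Now integrate by parts 1 time.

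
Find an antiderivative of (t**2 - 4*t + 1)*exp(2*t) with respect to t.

(2*t**2 - 10*t + 7)*exp(2*t)/4 + C

Use integration by parts with u = t**2 - 4*t + 1, dv = exp(2*t) dt, so v = exp(2*t)/2.
Apply parts 2 times (tabular method): alternate signs, differentiate u down to 0, integrate dv up.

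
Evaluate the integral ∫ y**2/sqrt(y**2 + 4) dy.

y*sqrt(y**2 + 4)/2 - 2*log(y + sqrt(y**2 + 4)) + C

Substitute y = 2·tan(θ), so dy = 2·sec(θ)^2 dθ and the radical becomes sqrt(y**2 + 4) = 2·sec(θ) by the Pythagorean identity.
Integrate the resulting trig expression in θ, then back-substitute tan(θ) = y/2, sec(θ) = sqrt(y**2 + 4)/2 (absorbing any constant into C).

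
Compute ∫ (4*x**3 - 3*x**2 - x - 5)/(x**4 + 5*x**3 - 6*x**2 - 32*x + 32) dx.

13*log(x - 2)/36 + log(x - 1)/5 + 619*log(x + 4)/180 + 61/(6*x + 24) + C

Factor the denominator: (x - 2)*(x - 1)*(x + 4)**2.
Partial-fraction decomposition: 619/(180*(x + 4)) - 61/(6*(x + 4)**2) + 1/(5*(x - 1)) + 13/(36*(x - 2)).
Integrate each term; A/(x−a) gives A·log|x−a|; A/(x−a)² gives −A/(x−a).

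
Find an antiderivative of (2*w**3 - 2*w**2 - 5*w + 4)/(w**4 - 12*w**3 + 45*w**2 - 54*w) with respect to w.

Factor the denominator: w*(w - 6)*(w - 3)**2.
Partial-fraction decomposition: -37/(9*(w - 3)) - 25/(9*(w - 3)**2) + 167/(27*(w - 6)) - 2/(27*w).
Integrate each term; A/(w−a) gives A·log|w−a|; A/(w−a)² gives −A/(w−a).

-2*log(w)/27 + 167*log(w - 6)/27 - 37*log(w - 3)/9 + 25/(9*w - 27) + C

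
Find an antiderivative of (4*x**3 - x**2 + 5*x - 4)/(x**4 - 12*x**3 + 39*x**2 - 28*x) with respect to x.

Factor the denominator: x*(x - 7)*(x - 4)*(x - 1).
Partial-fraction decomposition: 2/(9*(x - 1)) - 64/(9*(x - 4)) + 677/(63*(x - 7)) + 1/(7*x).
Integrate each term: A/(x−a) contributes A·log|x−a|.

log(x)/7 + 677*log(x - 7)/63 - 64*log(x - 4)/9 + 2*log(x - 1)/9 + C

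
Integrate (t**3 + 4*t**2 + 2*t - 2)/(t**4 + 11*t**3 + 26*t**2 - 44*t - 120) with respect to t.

13*log(t - 2)/112 - log(t + 2)/24 - 37*log(t + 5)/21 + 43*log(t + 6)/16 + C

Factor the denominator: (t - 2)*(t + 2)*(t + 5)*(t + 6).
Partial-fraction decomposition: 43/(16*(t + 6)) - 37/(21*(t + 5)) - 1/(24*(t + 2)) + 13/(112*(t - 2)).
Integrate each term: A/(t−a) contributes A·log|t−a|.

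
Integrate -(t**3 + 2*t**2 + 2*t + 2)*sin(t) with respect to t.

Use integration by parts with u = t**3 + 2*t**2 + 2*t + 2, dv = -sin(t) dt, so v = cos(t).
Apply parts 3 times (tabular method): alternate signs, differentiate u down to 0, integrate dv up.

t**3*cos(t) - 3*t**2*sin(t) + 2*t**2*cos(t) - 4*t*sin(t) - 4*t*cos(t) + 4*sin(t) - 2*cos(t) + C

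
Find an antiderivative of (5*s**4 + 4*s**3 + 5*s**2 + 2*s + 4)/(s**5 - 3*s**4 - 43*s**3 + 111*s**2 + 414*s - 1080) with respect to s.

754*log(s - 6)/99 - 15061*log(s - 3)/3528 - 110*log(s + 4)/49 + 343*log(s + 5)/88 + 71/(21*s - 63) + C

Factor the denominator: (s - 6)*(s - 3)**2*(s + 4)*(s + 5).
Partial-fraction decomposition: 343/(88*(s + 5)) - 110/(49*(s + 4)) - 15061/(3528*(s - 3)) - 71/(21*(s - 3)**2) + 754/(99*(s - 6)).
Integrate each term; A/(s−a) gives A·log|s−a|; A/(s−a)² gives −A/(s−a).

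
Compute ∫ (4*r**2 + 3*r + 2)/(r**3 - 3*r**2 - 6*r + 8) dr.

13*log(r - 4)/3 - log(r - 1) + 2*log(r + 2)/3 + C

Factor the denominator: (r - 4)*(r - 1)*(r + 2).
Partial-fraction decomposition: 2/(3*(r + 2)) - 1/(r - 1) + 13/(3*(r - 4)).
Integrate each term: A/(r−a) contributes A·log|r−a|.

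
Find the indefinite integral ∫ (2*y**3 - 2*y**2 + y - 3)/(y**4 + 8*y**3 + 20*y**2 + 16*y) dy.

Factor the denominator: y*(y + 2)**2*(y + 4).
Partial-fraction decomposition: 167/(16*(y + 4)) - 33/(4*(y + 2)) + 29/(4*(y + 2)**2) - 3/(16*y).
Integrate each term; A/(y−a) gives A·log|y−a|; A/(y−a)² gives −A/(y−a).

-3*log(y)/16 - 33*log(y + 2)/4 + 167*log(y + 4)/16 - 29/(4*y + 8) + C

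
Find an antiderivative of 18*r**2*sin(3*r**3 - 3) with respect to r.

-2*cos(3*r**3 - 3) + C

Let u = 3*r**3 - 3, so du = (9*r**2) dr.
Rewriting, the integral becomes 2·∫ sin(u) du = 2·-cos(u).
Substituting back, u = 3*r**3 - 3.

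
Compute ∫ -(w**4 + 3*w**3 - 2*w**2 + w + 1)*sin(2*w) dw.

w**4*cos(2*w)/2 - w**3*sin(2*w) + 3*w**3*cos(2*w)/2 - 9*w**2*sin(2*w)/4 - 5*w**2*cos(2*w)/2 + 5*w*sin(2*w)/2 - 7*w*cos(2*w)/4 + 7*sin(2*w)/8 + 7*cos(2*w)/4 + C

Use integration by parts with u = w**4 + 3*w**3 - 2*w**2 + w + 1, dv = -sin(2*w) dw, so v = cos(2*w)/2.
Apply parts 4 times (tabular method): alternate signs, differentiate u down to 0, integrate dv up.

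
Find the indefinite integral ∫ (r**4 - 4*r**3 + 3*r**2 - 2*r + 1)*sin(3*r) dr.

-r**4*cos(3*r)/3 + 4*r**3*sin(3*r)/9 + 4*r**3*cos(3*r)/3 - 4*r**2*sin(3*r)/3 - 5*r**2*cos(3*r)/9 + 10*r*sin(3*r)/27 - 2*r*cos(3*r)/9 + 2*sin(3*r)/27 - 17*cos(3*r)/81 + C

Use integration by parts with u = r**4 - 4*r**3 + 3*r**2 - 2*r + 1, dv = sin(3*r) dr, so v = -cos(3*r)/3.
Apply parts 4 times (tabular method): alternate signs, differentiate u down to 0, integrate dv up.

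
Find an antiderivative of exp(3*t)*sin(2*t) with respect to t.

Let I denote the integral. Integrate by parts with u = sin(2*t), dv = exp(3*t) dt, so v = exp(3*t)/3: I = exp(3*t)*sin(2*t)/3 − (2/3)·∫ exp(3*t)*cos(2*t) dt.
Apply parts again with u = cos(2*t), dv = exp(3*t) dt: ∫ exp(3*t)*cos(2*t) dt = exp(3*t)*cos(2*t)/3 + (2/3)·I. Substituting back brings back I: I = exp(3*t)*sin(2*t)/3 - 2*exp(3*t)*cos(2*t)/9 − (4/9)·I.
Solving for I: (1 + 4/9)·I equals the remaining terms, so I = (9/13)·(exp(3*t)*sin(2*t)/3 - 2*exp(3*t)*cos(2*t)/9).

3*exp(3*t)*sin(2*t)/13 - 2*exp(3*t)*cos(2*t)/13 + C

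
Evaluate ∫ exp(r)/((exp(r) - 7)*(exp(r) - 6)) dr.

Let u = e^r, du = e^r dr.
The integral becomes ∫ du/((u-7)(u-6)); decompose into partial fractions.

log(exp(r) - 7) - log(exp(r) - 6) + C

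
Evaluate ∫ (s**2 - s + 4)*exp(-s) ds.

(-s**2 - s - 5)*exp(-s) + C

Use integration by parts with u = s**2 - s + 4, dv = exp(-s) ds, so v = -exp(-s).
Apply parts 2 times (tabular method): alternate signs, differentiate u down to 0, integrate dv up.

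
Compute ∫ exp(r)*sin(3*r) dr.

exp(r)*sin(3*r)/10 - 3*exp(r)*cos(3*r)/10 + C

Let I denote the integral. Integrate by parts with u = sin(3*r), dv = exp(r) dr, so v = exp(r): I = exp(r)*sin(3*r) − 3·∫ exp(r)*cos(3*r) dr.
Apply parts again with u = cos(3*r), dv = exp(r) dr: ∫ exp(r)*cos(3*r) dr = exp(r)*cos(3*r) + 3·I. Substituting back brings back I: I = exp(r)*sin(3*r) - 3*exp(r)*cos(3*r) − 9·I.
Solving for I: (1 + 9)·I equals the remaining terms, so I = (1/10)·(exp(r)*sin(3*r) - 3*exp(r)*cos(3*r)).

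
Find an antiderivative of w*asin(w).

Use integration by parts with u = arcsin(w), dv = w dw.
Then du = 1/sqrt(-w**2 + 1) dw.

w**2*asin(w)/2 + w*sqrt(-w**2 + 1)/4 - asin(w)/4 + C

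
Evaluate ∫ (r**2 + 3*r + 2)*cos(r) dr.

r**2*sin(r) + 3*r*sin(r) + 2*r*cos(r) + 3*cos(r) + C

Use integration by parts with u = r**2 + 3*r + 2, dv = cos(r) dr, so v = sin(r).
Apply parts 2 times (tabular method): alternate signs, differentiate u down to 0, integrate dv up.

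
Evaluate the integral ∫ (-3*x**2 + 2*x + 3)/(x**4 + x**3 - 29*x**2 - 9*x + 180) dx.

-37*log(x - 4)/63 + 3*log(x - 3)/8 - 5*log(x + 3)/14 + 41*log(x + 5)/72 + C

Factor the denominator: (x - 4)*(x - 3)*(x + 3)*(x + 5).
Partial-fraction decomposition: 41/(72*(x + 5)) - 5/(14*(x + 3)) + 3/(8*(x - 3)) - 37/(63*(x - 4)).
Integrate each term: A/(x−a) contributes A·log|x−a|.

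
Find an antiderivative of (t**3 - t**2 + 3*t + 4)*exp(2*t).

Use integration by parts with u = t**3 - t**2 + 3*t + 4, dv = exp(2*t) dt, so v = exp(2*t)/2.
Apply parts 3 times (tabular method): alternate signs, differentiate u down to 0, integrate dv up.

(4*t**3 - 10*t**2 + 22*t + 5)*exp(2*t)/8 + C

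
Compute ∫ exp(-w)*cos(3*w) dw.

3*exp(-w)*sin(3*w)/10 - exp(-w)*cos(3*w)/10 + C

Let I denote the integral. Integrate by parts with u = cos(3*w), dv = exp(-w) dw, so v = -exp(-w): I = -exp(-w)*cos(3*w) − 3·∫ exp(-w)*sin(3*w) dw.
Apply parts again with u = sin(3*w), dv = exp(-w) dw: ∫ exp(-w)*sin(3*w) dw = -exp(-w)*sin(3*w) + 3·I. Substituting back brings back I: I = 3*exp(-w)*sin(3*w) - exp(-w)*cos(3*w) − 9·I.
Solving for I: (1 + 9)·I equals the remaining terms, so I = (1/10)·(3*exp(-w)*sin(3*w) - exp(-w)*cos(3*w)).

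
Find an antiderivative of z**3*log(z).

z**4*log(z)/4 - z**4/16 + C

Use integration by parts with u = log(z), dv = z**3 dz.
Then du = 1/z dz and v = z**4/4.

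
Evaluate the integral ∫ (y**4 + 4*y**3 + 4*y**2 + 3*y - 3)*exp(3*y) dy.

(27*y**4 + 72*y**3 + 36*y**2 + 57*y - 100)*exp(3*y)/81 + C

Use integration by parts with u = y**4 + 4*y**3 + 4*y**2 + 3*y - 3, dv = exp(3*y) dy, so v = exp(3*y)/3.
Apply parts 4 times (tabular method): alternate signs, differentiate u down to 0, integrate dv up.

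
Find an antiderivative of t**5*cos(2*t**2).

t**4*sin(2*t**2)/4 + t**2*cos(2*t**2)/4 - sin(2*t**2)/8 + C

Let u = t², du = 2t dt; rewrite as (1/2)∫ u^2·cos(2u) du.
Now integrate by parts 2 times.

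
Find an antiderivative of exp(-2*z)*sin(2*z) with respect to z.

Let I denote the integral. Integrate by parts with u = sin(2*z), dv = exp(-2*z) dz, so v = -exp(-2*z)/2: I = -exp(-2*z)*sin(2*z)/2 + ∫ exp(-2*z)*cos(2*z) dz.
Apply parts again with u = cos(2*z), dv = exp(-2*z) dz: ∫ exp(-2*z)*cos(2*z) dz = -exp(-2*z)*cos(2*z)/2 − I. Substituting back brings back I: I = -exp(-2*z)*sin(2*z)/2 - exp(-2*z)*cos(2*z)/2 − I.
Solving for I: (1 + 1)·I equals the remaining terms, so I = (1/2)·(-exp(-2*z)*sin(2*z)/2 - exp(-2*z)*cos(2*z)/2).

-exp(-2*z)*sin(2*z)/4 - exp(-2*z)*cos(2*z)/4 + C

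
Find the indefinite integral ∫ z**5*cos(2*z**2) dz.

Let u = z², du = 2z dz; rewrite as (1/2)∫ u^2·cos(2u) du.
Now integrate by parts 2 times.

z**4*sin(2*z**2)/4 + z**2*cos(2*z**2)/4 - sin(2*z**2)/8 + C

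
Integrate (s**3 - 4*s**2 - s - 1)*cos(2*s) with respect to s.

s**3*sin(2*s)/2 - 2*s**2*sin(2*s) + 3*s**2*cos(2*s)/4 - 5*s*sin(2*s)/4 - 2*s*cos(2*s) + sin(2*s)/2 - 5*cos(2*s)/8 + C

Use integration by parts with u = s**3 - 4*s**2 - s - 1, dv = cos(2*s) ds, so v = sin(2*s)/2.
Apply parts 3 times (tabular method): alternate signs, differentiate u down to 0, integrate dv up.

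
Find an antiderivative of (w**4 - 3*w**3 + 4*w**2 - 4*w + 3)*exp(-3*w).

Use integration by parts with u = w**4 - 3*w**3 + 4*w**2 - 4*w + 3, dv = exp(-3*w) dw, so v = -exp(-3*w)/3.
Apply parts 4 times (tabular method): alternate signs, differentiate u down to 0, integrate dv up.

(-27*w**4 + 45*w**3 - 63*w**2 + 66*w - 59)*exp(-3*w)/81 + C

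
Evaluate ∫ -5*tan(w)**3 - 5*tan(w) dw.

-5*tan(w)**2/2 + C

Let u = tan(w), so du = (tan(w)**2 + 1) dw.
Rewriting, the integral becomes -5·∫ u^1 du = -5·u^2/2.
Substituting back, u = tan(w).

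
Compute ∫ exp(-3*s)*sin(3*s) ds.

Let I denote the integral. Integrate by parts with u = sin(3*s), dv = exp(-3*s) ds, so v = -exp(-3*s)/3: I = -exp(-3*s)*sin(3*s)/3 + ∫ exp(-3*s)*cos(3*s) ds.
Apply parts again with u = cos(3*s), dv = exp(-3*s) ds: ∫ exp(-3*s)*cos(3*s) ds = -exp(-3*s)*cos(3*s)/3 − I. Substituting back brings back I: I = -exp(-3*s)*sin(3*s)/3 - exp(-3*s)*cos(3*s)/3 − I.
Solving for I: (1 + 1)·I equals the remaining terms, so I = (1/2)·(-exp(-3*s)*sin(3*s)/3 - exp(-3*s)*cos(3*s)/3).

-exp(-3*s)*sin(3*s)/6 - exp(-3*s)*cos(3*s)/6 + C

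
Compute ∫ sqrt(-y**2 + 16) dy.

Substitute y = 4·sin(θ), so dy = 4·cos(θ) dθ and the radical becomes sqrt(-y**2 + 16) = 4·cos(θ) by the Pythagorean identity.
Integrate the resulting trig expression in θ, then back-substitute θ = asin(y/4), sin(θ) = y/4, cos(θ) = sqrt(-y**2 + 16)/4 (absorbing any constant into C).

y*sqrt(-y**2 + 16)/2 + 8*asin(y/4) + C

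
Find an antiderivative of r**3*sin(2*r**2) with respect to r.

-r**2*cos(2*r**2)/4 + sin(2*r**2)/8 + C

Let u = r², du = 2r dr; rewrite as (1/2)∫ u^1·sin(2u) du.
Now integrate by parts 1 time.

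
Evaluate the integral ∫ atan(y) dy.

Use integration by parts with u = arctan(y), dv = dy.
Then du = 1/(y**2 + 1) dy.

y*atan(y) - log(y**2 + 1)/2 + C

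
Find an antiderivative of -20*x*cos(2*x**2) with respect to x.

Let u = 2*x**2, so du = (4*x) dx.
Rewriting, the integral becomes -5·∫ cos(u) du = -5·sin(u).
Substituting back, u = 2*x**2.

-5*sin(2*x**2) + C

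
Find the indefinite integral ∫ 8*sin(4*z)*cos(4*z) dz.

Let u = cos(4*z), so du = (-4*sin(4*z)) dz.
Rewriting, the integral becomes -2·∫ u^1 du = -2·u^2/2.
Substituting back, u = cos(4*z).

-cos(4*z)**2 + C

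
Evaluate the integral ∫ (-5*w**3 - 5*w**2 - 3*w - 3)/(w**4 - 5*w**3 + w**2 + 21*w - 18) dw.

-84*log(w - 3)/25 - 4*log(w - 1)/3 - 23*log(w + 2)/75 + 96/(5*w - 15) + C

Factor the denominator: (w - 3)**2*(w - 1)*(w + 2).
Partial-fraction decomposition: -23/(75*(w + 2)) - 4/(3*(w - 1)) - 84/(25*(w - 3)) - 96/(5*(w - 3)**2).
Integrate each term; A/(w−a) gives A·log|w−a|; A/(w−a)² gives −A/(w−a).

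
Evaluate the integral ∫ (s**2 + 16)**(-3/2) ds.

s/(16*sqrt(s**2 + 16)) + C

Substitute s = 4·tan(θ), so ds = 4·sec(θ)^2 dθ and the radical becomes sqrt(s**2 + 16) = 4·sec(θ) by the Pythagorean identity.
Integrate the resulting trig expression in θ, then back-substitute tan(θ) = s/4, sec(θ) = sqrt(s**2 + 16)/4 (absorbing any constant into C).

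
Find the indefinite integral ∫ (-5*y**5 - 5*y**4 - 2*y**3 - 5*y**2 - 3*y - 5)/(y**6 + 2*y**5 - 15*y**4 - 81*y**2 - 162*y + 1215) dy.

Factor the denominator: (y - 3)**2*(y + 3)*(y + 5)*(y**2 + 9).
Partial-fraction decomposition: -5*(1009*y + 174)/(5508*(y**2 + 9)) - 12635/(4352*(y + 5)) + 823/(1296*(y + 3)) - 12551/(6912*(y - 3)) - 1733/(864*(y - 3)**2).
Integrate each term; A/(y−a) gives A·log|y−a|; the (By+D)/(y²+p²) term gives a log and an atan.

-12551*log(y - 3)/6912 + 823*log(y + 3)/1296 - 12635*log(y + 5)/4352 - 5045*log(y**2 + 9)/11016 - 145*atan(y/3)/2754 + 1733/(864*y - 2592) + C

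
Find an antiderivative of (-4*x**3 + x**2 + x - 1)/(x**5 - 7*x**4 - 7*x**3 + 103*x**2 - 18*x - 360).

-471*log(x - 5)/112 + 79*log(x - 4)/14 - 97*log(x - 3)/60 - 11*log(x + 2)/70 + 113*log(x + 3)/336 + C

Factor the denominator: (x - 5)*(x - 4)*(x - 3)*(x + 2)*(x + 3).
Partial-fraction decomposition: 113/(336*(x + 3)) - 11/(70*(x + 2)) - 97/(60*(x - 3)) + 79/(14*(x - 4)) - 471/(112*(x - 5)).
Integrate each term: A/(x−a) contributes A·log|x−a|.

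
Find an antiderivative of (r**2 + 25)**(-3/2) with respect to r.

r/(25*sqrt(r**2 + 25)) + C

Substitute r = 5·tan(θ), so dr = 5·sec(θ)^2 dθ and the radical becomes sqrt(r**2 + 25) = 5·sec(θ) by the Pythagorean identity.
Integrate the resulting trig expression in θ, then back-substitute tan(θ) = r/5, sec(θ) = sqrt(r**2 + 25)/5 (absorbing any constant into C).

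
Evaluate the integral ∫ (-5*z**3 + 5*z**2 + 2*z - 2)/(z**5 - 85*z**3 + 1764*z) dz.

-log(z)/882 - 729*log(z - 7)/637 + 445*log(z - 6)/468 - 623*log(z + 6)/468 + 972*log(z + 7)/637 + C

Factor the denominator: z*(z - 7)*(z - 6)*(z + 6)*(z + 7).
Partial-fraction decomposition: 972/(637*(z + 7)) - 623/(468*(z + 6)) + 445/(468*(z - 6)) - 729/(637*(z - 7)) - 1/(882*z).
Integrate each term: A/(z−a) contributes A·log|z−a|.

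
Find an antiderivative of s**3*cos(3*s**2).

s**2*sin(3*s**2)/6 + cos(3*s**2)/18 + C

Let u = s², du = 2s ds; rewrite as (1/2)∫ u^1·cos(3u) du.
Now integrate by parts 1 time.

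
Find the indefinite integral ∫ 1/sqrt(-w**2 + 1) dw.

asin(w) + C

Substitute w = sin(θ), so dw = cos(θ) dθ and the radical becomes sqrt(-w**2 + 1) = cos(θ) by the Pythagorean identity.
Integrate the resulting trig expression in θ, then back-substitute θ = asin(w), sin(θ) = w, cos(θ) = sqrt(-w**2 + 1) (absorbing any constant into C).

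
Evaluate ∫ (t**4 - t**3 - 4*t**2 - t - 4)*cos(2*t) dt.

Use integration by parts with u = t**4 - t**3 - 4*t**2 - t - 4, dv = cos(2*t) dt, so v = sin(2*t)/2.
Apply parts 4 times (tabular method): alternate signs, differentiate u down to 0, integrate dv up.

t**4*sin(2*t)/2 - t**3*sin(2*t)/2 + t**3*cos(2*t) - 7*t**2*sin(2*t)/2 - 3*t**2*cos(2*t)/4 + t*sin(2*t)/4 - 7*t*cos(2*t)/2 - sin(2*t)/4 + cos(2*t)/8 + C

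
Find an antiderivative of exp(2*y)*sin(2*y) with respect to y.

Let I denote the integral. Integrate by parts with u = sin(2*y), dv = exp(2*y) dy, so v = exp(2*y)/2: I = exp(2*y)*sin(2*y)/2 − ∫ exp(2*y)*cos(2*y) dy.
Apply parts again with u = cos(2*y), dv = exp(2*y) dy: ∫ exp(2*y)*cos(2*y) dy = exp(2*y)*cos(2*y)/2 + I. Substituting back brings back I: I = exp(2*y)*sin(2*y)/2 - exp(2*y)*cos(2*y)/2 − I.
Solving for I: (1 + 1)·I equals the remaining terms, so I = (1/2)·(exp(2*y)*sin(2*y)/2 - exp(2*y)*cos(2*y)/2).

exp(2*y)*sin(2*y)/4 - exp(2*y)*cos(2*y)/4 + C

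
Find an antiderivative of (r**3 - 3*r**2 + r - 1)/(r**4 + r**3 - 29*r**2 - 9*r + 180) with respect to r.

Factor the denominator: (r - 4)*(r - 3)*(r + 3)*(r + 5).
Partial-fraction decomposition: 103/(72*(r + 5)) - 29/(42*(r + 3)) - 1/(24*(r - 3)) + 19/(63*(r - 4)).
Integrate each term: A/(r−a) contributes A·log|r−a|.

19*log(r - 4)/63 - log(r - 3)/24 - 29*log(r + 3)/42 + 103*log(r + 5)/72 + C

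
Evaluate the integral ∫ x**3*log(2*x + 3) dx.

x**4*log(2*x + 3)/4 - x**4/16 + x**3/8 - 9*x**2/32 + 27*x/32 - 81*log(2*x + 3)/64 + C

Use integration by parts with u = log(2*x + 3), dv = x**3 dx.
Then du = 2/(2*x + 3) dx and v = x**4/4.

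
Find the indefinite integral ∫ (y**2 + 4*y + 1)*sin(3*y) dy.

Use integration by parts with u = y**2 + 4*y + 1, dv = sin(3*y) dy, so v = -cos(3*y)/3.
Apply parts 2 times (tabular method): alternate signs, differentiate u down to 0, integrate dv up.

-y**2*cos(3*y)/3 + 2*y*sin(3*y)/9 - 4*y*cos(3*y)/3 + 4*sin(3*y)/9 - 7*cos(3*y)/27 + C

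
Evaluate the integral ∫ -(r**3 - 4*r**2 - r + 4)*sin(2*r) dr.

Use integration by parts with u = r**3 - 4*r**2 - r + 4, dv = -sin(2*r) dr, so v = cos(2*r)/2.
Apply parts 3 times (tabular method): alternate signs, differentiate u down to 0, integrate dv up.

r**3*cos(2*r)/2 - 3*r**2*sin(2*r)/4 - 2*r**2*cos(2*r) + 2*r*sin(2*r) - 5*r*cos(2*r)/4 + 5*sin(2*r)/8 + 3*cos(2*r) + C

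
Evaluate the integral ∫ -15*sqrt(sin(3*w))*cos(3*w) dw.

-10*sin(3*w)**(3/2)/3 + C

Let u = sin(3*w), so du = (3*cos(3*w)) dw.
Rewriting, the integral becomes -5·∫ √u du = -5·(2/3)u^(3/2).
Substituting back, u = sin(3*w).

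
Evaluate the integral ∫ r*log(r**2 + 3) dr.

Let u = r**2 + 3, so du = (2*r) dr.
The integral becomes (1/2)·∫ log(u) du; integrate by parts with u′=log(u), dv′=du.

r**2*log(r**2 + 3)/2 - r**2/2 + 3*log(r**2 + 3)/2 + C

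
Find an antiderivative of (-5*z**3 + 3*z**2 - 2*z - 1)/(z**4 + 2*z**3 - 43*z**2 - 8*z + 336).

Factor the denominator: (z - 4)**2*(z + 3)*(z + 7).
Partial-fraction decomposition: -1875/(484*(z + 7)) + 167/(196*(z + 3)) - 11728/(5929*(z - 4)) - 281/(77*(z - 4)**2).
Integrate each term; A/(z−a) gives A·log|z−a|; A/(z−a)² gives −A/(z−a).

-11728*log(z - 4)/5929 + 167*log(z + 3)/196 - 1875*log(z + 7)/484 + 281/(77*z - 308) + C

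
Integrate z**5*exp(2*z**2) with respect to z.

(2*z**4 - 2*z**2 + 1)*exp(2*z**2)/8 + C

Let u = z², du = 2z dz; rewrite as (1/2)∫ u^2·exp(2u) du.
Now integrate by parts 2 times.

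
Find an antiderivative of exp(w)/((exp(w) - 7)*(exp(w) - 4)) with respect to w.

log(exp(w) - 7)/3 - log(exp(w) - 4)/3 + C

Let u = e^w, du = e^w dw.
The integral becomes ∫ du/((u-4)(u-7)); decompose into partial fractions.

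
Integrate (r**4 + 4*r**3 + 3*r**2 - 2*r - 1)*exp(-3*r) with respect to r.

(-27*r**4 - 144*r**3 - 225*r**2 - 96*r - 5)*exp(-3*r)/81 + C

Use integration by parts with u = r**4 + 4*r**3 + 3*r**2 - 2*r - 1, dv = exp(-3*r) dr, so v = -exp(-3*r)/3.
Apply parts 4 times (tabular method): alternate signs, differentiate u down to 0, integrate dv up.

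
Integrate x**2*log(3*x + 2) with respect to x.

Use integration by parts with u = log(3*x + 2), dv = x**2 dx.
Then du = 3/(3*x + 2) dx and v = x**3/3.

x**3*log(3*x + 2)/3 - x**3/9 + x**2/9 - 4*x/27 + 8*log(3*x + 2)/81 + C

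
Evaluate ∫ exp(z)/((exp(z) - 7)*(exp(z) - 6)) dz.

log(exp(z) - 7) - log(exp(z) - 6) + C

Let u = e^z, du = e^z dz.
The integral becomes ∫ du/((u-6)(u-7)); decompose into partial fractions.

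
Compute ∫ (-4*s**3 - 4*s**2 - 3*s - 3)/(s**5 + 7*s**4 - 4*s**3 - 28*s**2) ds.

Factor the denominator: s**2*(s - 2)*(s + 2)*(s + 7).
Partial-fraction decomposition: 398/(735*(s + 7)) - 19/(80*(s + 2)) - 19/(48*(s - 2)) + 9/(98*s) + 3/(28*s**2).
Integrate each term; A/(s−a) gives A·log|s−a|; A/(s−a)² gives −A/(s−a).

9*log(s)/98 - 19*log(s - 2)/48 - 19*log(s + 2)/80 + 398*log(s + 7)/735 - 3/(28*s) + C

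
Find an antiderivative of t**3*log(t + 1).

Use integration by parts with u = log(t + 1), dv = t**3 dt.
Then du = 1/(t + 1) dt and v = t**4/4.

t**4*log(t + 1)/4 - t**4/16 + t**3/12 - t**2/8 + t/4 - log(t + 1)/4 + C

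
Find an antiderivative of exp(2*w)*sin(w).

Let I denote the integral. Integrate by parts with u = sin(w), dv = exp(2*w) dw, so v = exp(2*w)/2: I = exp(2*w)*sin(w)/2 − (1/2)·∫ exp(2*w)*cos(w) dw.
Apply parts again with u = cos(w), dv = exp(2*w) dw: ∫ exp(2*w)*cos(w) dw = exp(2*w)*cos(w)/2 + (1/2)·I. Substituting back brings back I: I = exp(2*w)*sin(w)/2 - exp(2*w)*cos(w)/4 − (1/4)·I.
Solving for I: (1 + 1/4)·I equals the remaining terms, so I = (4/5)·(exp(2*w)*sin(w)/2 - exp(2*w)*cos(w)/4).

2*exp(2*w)*sin(w)/5 - exp(2*w)*cos(w)/5 + C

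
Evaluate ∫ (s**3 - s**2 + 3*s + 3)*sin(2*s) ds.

Use integration by parts with u = s**3 - s**2 + 3*s + 3, dv = sin(2*s) ds, so v = -cos(2*s)/2.
Apply parts 3 times (tabular method): alternate signs, differentiate u down to 0, integrate dv up.

-s**3*cos(2*s)/2 + 3*s**2*sin(2*s)/4 + s**2*cos(2*s)/2 - s*sin(2*s)/2 - 3*s*cos(2*s)/4 + 3*sin(2*s)/8 - 7*cos(2*s)/4 + C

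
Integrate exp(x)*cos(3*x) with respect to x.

3*exp(x)*sin(3*x)/10 + exp(x)*cos(3*x)/10 + C

Let I denote the integral. Integrate by parts with u = cos(3*x), dv = exp(x) dx, so v = exp(x): I = exp(x)*cos(3*x) + 3·∫ exp(x)*sin(3*x) dx.
Apply parts again with u = sin(3*x), dv = exp(x) dx: ∫ exp(x)*sin(3*x) dx = exp(x)*sin(3*x) − 3·I. Substituting back brings back I: I = 3*exp(x)*sin(3*x) + exp(x)*cos(3*x) − 9·I.
Solving for I: (1 + 9)·I equals the remaining terms, so I = (1/10)·(3*exp(x)*sin(3*x) + exp(x)*cos(3*x)).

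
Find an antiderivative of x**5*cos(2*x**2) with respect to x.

Let u = x², du = 2x dx; rewrite as (1/2)∫ u^2·cos(2u) du.
Now integrate by parts 2 times.

x**4*sin(2*x**2)/4 + x**2*cos(2*x**2)/4 - sin(2*x**2)/8 + C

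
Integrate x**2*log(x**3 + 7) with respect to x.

x**3*log(x**3 + 7)/3 - x**3/3 + 7*log(x**3 + 7)/3 + C

Let u = x**3 + 7, so du = (3*x**2) dx.
The integral becomes (1/3)·∫ log(u) du; integrate by parts with u′=log(u), dv′=du.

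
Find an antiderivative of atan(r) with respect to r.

r*atan(r) - log(r**2 + 1)/2 + C

Use integration by parts with u = arctan(r), dv = dr.
Then du = 1/(r**2 + 1) dr.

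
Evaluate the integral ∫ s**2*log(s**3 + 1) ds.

s**3*log(s**3 + 1)/3 - s**3/3 + log(s**3 + 1)/3 + C

Let u = s**3 + 1, so du = (3*s**2) ds.
The integral becomes (1/3)·∫ log(u) du; integrate by parts with u′=log(u), dv′=du.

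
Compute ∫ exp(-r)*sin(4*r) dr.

-exp(-r)*sin(4*r)/17 - 4*exp(-r)*cos(4*r)/17 + C

Let I denote the integral. Integrate by parts with u = sin(4*r), dv = exp(-r) dr, so v = -exp(-r): I = -exp(-r)*sin(4*r) + 4·∫ exp(-r)*cos(4*r) dr.
Apply parts again with u = cos(4*r), dv = exp(-r) dr: ∫ exp(-r)*cos(4*r) dr = -exp(-r)*cos(4*r) − 4·I. Substituting back brings back I: I = -exp(-r)*sin(4*r) - 4*exp(-r)*cos(4*r) − 16·I.
Solving for I: (1 + 16)·I equals the remaining terms, so I = (1/17)·(-exp(-r)*sin(4*r) - 4*exp(-r)*cos(4*r)).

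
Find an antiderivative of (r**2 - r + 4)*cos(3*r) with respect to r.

Use integration by parts with u = r**2 - r + 4, dv = cos(3*r) dr, so v = sin(3*r)/3.
Apply parts 2 times (tabular method): alternate signs, differentiate u down to 0, integrate dv up.

r**2*sin(3*r)/3 - r*sin(3*r)/3 + 2*r*cos(3*r)/9 + 34*sin(3*r)/27 - cos(3*r)/9 + C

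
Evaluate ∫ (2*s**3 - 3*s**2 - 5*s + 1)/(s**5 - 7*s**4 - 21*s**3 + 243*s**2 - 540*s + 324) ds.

Factor the denominator: (s - 6)*(s - 3)**2*(s - 1)*(s + 6).
Partial-fraction decomposition: -509/(6804*(s + 6)) + 1/(28*(s - 1)) - 493/(972*(s - 3)) - 13/(54*(s - 3)**2) + 59/(108*(s - 6)).
Integrate each term; A/(s−a) gives A·log|s−a|; A/(s−a)² gives −A/(s−a).

59*log(s - 6)/108 - 493*log(s - 3)/972 + log(s - 1)/28 - 509*log(s + 6)/6804 + 13/(54*s - 162) + C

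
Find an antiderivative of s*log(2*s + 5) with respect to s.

s**2*log(2*s + 5)/2 - s**2/4 + 5*s/4 - 25*log(2*s + 5)/8 + C

Use integration by parts with u = log(2*s + 5), dv = s ds.
Then du = 2/(2*s + 5) ds and v = s**2/2.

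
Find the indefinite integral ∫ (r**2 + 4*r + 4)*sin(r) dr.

-r**2*cos(r) + 2*r*sin(r) - 4*r*cos(r) + 4*sin(r) - 2*cos(r) + C

Use integration by parts with u = r**2 + 4*r + 4, dv = sin(r) dr, so v = -cos(r).
Apply parts 2 times (tabular method): alternate signs, differentiate u down to 0, integrate dv up.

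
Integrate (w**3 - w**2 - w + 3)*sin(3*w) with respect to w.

Use integration by parts with u = w**3 - w**2 - w + 3, dv = sin(3*w) dw, so v = -cos(3*w)/3.
Apply parts 3 times (tabular method): alternate signs, differentiate u down to 0, integrate dv up.

-w**3*cos(3*w)/3 + w**2*sin(3*w)/3 + w**2*cos(3*w)/3 - 2*w*sin(3*w)/9 + 5*w*cos(3*w)/9 - 5*sin(3*w)/27 - 29*cos(3*w)/27 + C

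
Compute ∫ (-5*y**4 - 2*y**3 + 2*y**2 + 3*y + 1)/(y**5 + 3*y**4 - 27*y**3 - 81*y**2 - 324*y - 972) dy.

-6821*log(y - 6)/4860 + 341*log(y + 3)/486 - 5993*log(y + 6)/1620 - 97*log(y**2 + 9)/324 + 359*atan(y/3)/810 + C

Factor the denominator: (y - 6)*(y + 3)*(y + 6)*(y**2 + 9).
Partial-fraction decomposition: -(485*y - 1077)/(810*(y**2 + 9)) - 5993/(1620*(y + 6)) + 341/(486*(y + 3)) - 6821/(4860*(y - 6)).
Integrate each term; A/(y−a) gives A·log|y−a|; the (By+D)/(y²+p²) term gives a log and an atan.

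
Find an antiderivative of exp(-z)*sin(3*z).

Let I denote the integral. Integrate by parts with u = sin(3*z), dv = exp(-z) dz, so v = -exp(-z): I = -exp(-z)*sin(3*z) + 3·∫ exp(-z)*cos(3*z) dz.
Apply parts again with u = cos(3*z), dv = exp(-z) dz: ∫ exp(-z)*cos(3*z) dz = -exp(-z)*cos(3*z) − 3·I. Substituting back brings back I: I = -exp(-z)*sin(3*z) - 3*exp(-z)*cos(3*z) − 9·I.
Solving for I: (1 + 9)·I equals the remaining terms, so I = (1/10)·(-exp(-z)*sin(3*z) - 3*exp(-z)*cos(3*z)).

-exp(-z)*sin(3*z)/10 - 3*exp(-z)*cos(3*z)/10 + C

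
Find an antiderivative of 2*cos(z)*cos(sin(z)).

2*sin(sin(z)) + C

Let u = sin(z), so du = (cos(z)) dz.
Rewriting, the integral becomes 2·∫ cos(u) du = 2·sin(u).
Substituting back, u = sin(z).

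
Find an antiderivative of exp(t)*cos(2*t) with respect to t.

2*exp(t)*sin(2*t)/5 + exp(t)*cos(2*t)/5 + C

Let I denote the integral. Integrate by parts with u = cos(2*t), dv = exp(t) dt, so v = exp(t): I = exp(t)*cos(2*t) + 2·∫ exp(t)*sin(2*t) dt.
Apply parts again with u = sin(2*t), dv = exp(t) dt: ∫ exp(t)*sin(2*t) dt = exp(t)*sin(2*t) − 2·I. Substituting back brings back I: I = 2*exp(t)*sin(2*t) + exp(t)*cos(2*t) − 4·I.
Solving for I: (1 + 4)·I equals the remaining terms, so I = (1/5)·(2*exp(t)*sin(2*t) + exp(t)*cos(2*t)).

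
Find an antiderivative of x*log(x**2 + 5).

Let u = x**2 + 5, so du = (2*x) dx.
The integral becomes (1/2)·∫ log(u) du; integrate by parts with u′=log(u), dv′=du.

x**2*log(x**2 + 5)/2 - x**2/2 + 5*log(x**2 + 5)/2 + C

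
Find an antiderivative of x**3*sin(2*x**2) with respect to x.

Let u = x², du = 2x dx; rewrite as (1/2)∫ u^1·sin(2u) du.
Now integrate by parts 1 time.

-x**2*cos(2*x**2)/4 + sin(2*x**2)/8 + C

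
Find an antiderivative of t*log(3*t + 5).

Use integration by parts with u = log(3*t + 5), dv = t dt.
Then du = 3/(3*t + 5) dt and v = t**2/2.

t**2*log(3*t + 5)/2 - t**2/4 + 5*t/6 - 25*log(3*t + 5)/18 + C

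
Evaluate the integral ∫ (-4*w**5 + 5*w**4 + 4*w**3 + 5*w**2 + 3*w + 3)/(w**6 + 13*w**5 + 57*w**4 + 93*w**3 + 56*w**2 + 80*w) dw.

3*log(w)/80 + 523289*log(w + 4)/4624 - 7619*log(w + 5)/65 + 37*log(w**2 + 1)/7514 - 250*atan(w)/3757 + 5191/(68*w + 272) + C

Factor the denominator: w*(w + 4)**2*(w + 5)*(w**2 + 1).
Partial-fraction decomposition: (37*w - 250)/(3757*(w**2 + 1)) - 7619/(65*(w + 5)) + 523289/(4624*(w + 4)) - 5191/(68*(w + 4)**2) + 3/(80*w).
Integrate each term; A/(w−a) gives A·log|w−a|; the (Bw+D)/(w²+p²) term gives a log and an atan.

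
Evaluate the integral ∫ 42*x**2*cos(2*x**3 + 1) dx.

Let u = 2*x**3 + 1, so du = (6*x**2) dx.
Rewriting, the integral becomes 7·∫ cos(u) du = 7·sin(u).
Substituting back, u = 2*x**3 + 1.

7*sin(2*x**3 + 1) + C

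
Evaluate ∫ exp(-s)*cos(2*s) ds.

Let I denote the integral. Integrate by parts with u = cos(2*s), dv = exp(-s) ds, so v = -exp(-s): I = -exp(-s)*cos(2*s) − 2·∫ exp(-s)*sin(2*s) ds.
Apply parts again with u = sin(2*s), dv = exp(-s) ds: ∫ exp(-s)*sin(2*s) ds = -exp(-s)*sin(2*s) + 2·I. Substituting back brings back I: I = 2*exp(-s)*sin(2*s) - exp(-s)*cos(2*s) − 4·I.
Solving for I: (1 + 4)·I equals the remaining terms, so I = (1/5)·(2*exp(-s)*sin(2*s) - exp(-s)*cos(2*s)).

2*exp(-s)*sin(2*s)/5 - exp(-s)*cos(2*s)/5 + C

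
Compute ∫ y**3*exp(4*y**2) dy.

Let u = y², du = 2y dy; rewrite as (1/2)∫ u^1·exp(4u) du.
Now integrate by parts 1 time.

(4*y**2 - 1)*exp(4*y**2)/32 + C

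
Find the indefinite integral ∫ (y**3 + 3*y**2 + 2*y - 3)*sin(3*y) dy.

Use integration by parts with u = y**3 + 3*y**2 + 2*y - 3, dv = sin(3*y) dy, so v = -cos(3*y)/3.
Apply parts 3 times (tabular method): alternate signs, differentiate u down to 0, integrate dv up.

-y**3*cos(3*y)/3 + y**2*sin(3*y)/3 - y**2*cos(3*y) + 2*y*sin(3*y)/3 - 4*y*cos(3*y)/9 + 4*sin(3*y)/27 + 11*cos(3*y)/9 + C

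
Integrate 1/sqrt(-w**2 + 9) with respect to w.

Substitute w = 3·sin(θ), so dw = 3·cos(θ) dθ and the radical becomes sqrt(-w**2 + 9) = 3·cos(θ) by the Pythagorean identity.
Integrate the resulting trig expression in θ, then back-substitute θ = asin(w/3), sin(θ) = w/3, cos(θ) = sqrt(-w**2 + 9)/3 (absorbing any constant into C).

asin(w/3) + C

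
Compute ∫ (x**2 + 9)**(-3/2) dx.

x/(9*sqrt(x**2 + 9)) + C

Substitute x = 3·tan(θ), so dx = 3·sec(θ)^2 dθ and the radical becomes sqrt(x**2 + 9) = 3·sec(θ) by the Pythagorean identity.
Integrate the resulting trig expression in θ, then back-substitute tan(θ) = x/3, sec(θ) = sqrt(x**2 + 9)/3 (absorbing any constant into C).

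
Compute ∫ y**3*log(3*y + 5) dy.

y**4*log(3*y + 5)/4 - y**4/16 + 5*y**3/36 - 25*y**2/72 + 125*y/108 - 625*log(3*y + 5)/324 + C

Use integration by parts with u = log(3*y + 5), dv = y**3 dy.
Then du = 3/(3*y + 5) dy and v = y**4/4.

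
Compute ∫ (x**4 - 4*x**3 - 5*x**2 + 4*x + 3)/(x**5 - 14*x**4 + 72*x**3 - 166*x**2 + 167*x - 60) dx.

Factor the denominator: (x - 5)*(x - 4)*(x - 3)*(x - 1)**2.
Partial-fraction decomposition: 181/(288*(x - 1)) + 1/(24*(x - 1)**2) - 57/(8*(x - 3)) + 61/(9*(x - 4)) + 23/(32*(x - 5)).
Integrate each term; A/(x−a) gives A·log|x−a|; A/(x−a)² gives −A/(x−a).

23*log(x - 5)/32 + 61*log(x - 4)/9 - 57*log(x - 3)/8 + 181*log(x - 1)/288 - 1/(24*x - 24) + C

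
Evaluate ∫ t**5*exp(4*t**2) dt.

(8*t**4 - 4*t**2 + 1)*exp(4*t**2)/64 + C

Let u = t², du = 2t dt; rewrite as (1/2)∫ u^2·exp(4u) du.
Now integrate by parts 2 times.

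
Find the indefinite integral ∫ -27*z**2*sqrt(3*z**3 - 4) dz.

-2*(3*z**3 - 4)**(3/2) + C

Let u = 3*z**3 - 4, so du = (9*z**2) dz.
Rewriting, the integral becomes -3·∫ √u du = -3·(2/3)u^(3/2).
Substituting back, u = 3*z**3 - 4.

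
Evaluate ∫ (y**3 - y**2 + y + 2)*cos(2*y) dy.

Use integration by parts with u = y**3 - y**2 + y + 2, dv = cos(2*y) dy, so v = sin(2*y)/2.
Apply parts 3 times (tabular method): alternate signs, differentiate u down to 0, integrate dv up.

y**3*sin(2*y)/2 - y**2*sin(2*y)/2 + 3*y**2*cos(2*y)/4 - y*sin(2*y)/4 - y*cos(2*y)/2 + 5*sin(2*y)/4 - cos(2*y)/8 + C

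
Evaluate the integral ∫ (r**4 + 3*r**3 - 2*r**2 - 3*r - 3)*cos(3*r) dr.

Use integration by parts with u = r**4 + 3*r**3 - 2*r**2 - 3*r - 3, dv = cos(3*r) dr, so v = sin(3*r)/3.
Apply parts 4 times (tabular method): alternate signs, differentiate u down to 0, integrate dv up.

r**4*sin(3*r)/3 + r**3*sin(3*r) + 4*r**3*cos(3*r)/9 - 10*r**2*sin(3*r)/9 + r**2*cos(3*r) - 5*r*sin(3*r)/3 - 20*r*cos(3*r)/27 - 61*sin(3*r)/81 - 5*cos(3*r)/9 + C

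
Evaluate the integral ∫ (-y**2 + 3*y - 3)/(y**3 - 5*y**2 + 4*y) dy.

-3*log(y)/4 - 7*log(y - 4)/12 + log(y - 1)/3 + C

Factor the denominator: y*(y - 4)*(y - 1).
Partial-fraction decomposition: 1/(3*(y - 1)) - 7/(12*(y - 4)) - 3/(4*y).
Integrate each term: A/(y−a) contributes A·log|y−a|.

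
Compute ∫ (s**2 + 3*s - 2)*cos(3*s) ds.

s**2*sin(3*s)/3 + s*sin(3*s) + 2*s*cos(3*s)/9 - 20*sin(3*s)/27 + cos(3*s)/3 + C

Use integration by parts with u = s**2 + 3*s - 2, dv = cos(3*s) ds, so v = sin(3*s)/3.
Apply parts 2 times (tabular method): alternate signs, differentiate u down to 0, integrate dv up.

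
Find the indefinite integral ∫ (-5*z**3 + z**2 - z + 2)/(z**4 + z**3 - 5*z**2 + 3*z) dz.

Factor the denominator: z*(z - 1)**2*(z + 3).
Partial-fraction decomposition: -149/(48*(z + 3)) - 41/(16*(z - 1)) - 3/(4*(z - 1)**2) + 2/(3*z).
Integrate each term; A/(z−a) gives A·log|z−a|; A/(z−a)² gives −A/(z−a).

2*log(z)/3 - 41*log(z - 1)/16 - 149*log(z + 3)/48 + 3/(4*z - 4) + C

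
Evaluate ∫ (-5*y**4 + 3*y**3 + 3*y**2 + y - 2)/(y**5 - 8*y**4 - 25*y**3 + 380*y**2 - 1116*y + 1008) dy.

-55*log(y - 6)/3 + 519*log(y - 4)/22 - 148*log(y - 3)/15 + 11*log(y - 2)/18 - 496*log(y + 7)/495 + C

Factor the denominator: (y - 6)*(y - 4)*(y - 3)*(y - 2)*(y + 7).
Partial-fraction decomposition: -496/(495*(y + 7)) + 11/(18*(y - 2)) - 148/(15*(y - 3)) + 519/(22*(y - 4)) - 55/(3*(y - 6)).
Integrate each term: A/(y−a) contributes A·log|y−a|.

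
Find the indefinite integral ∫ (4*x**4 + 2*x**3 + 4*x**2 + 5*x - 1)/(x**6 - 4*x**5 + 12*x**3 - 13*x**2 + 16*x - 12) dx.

107*log(x - 3)/25 - 21*log(x - 2)/4 + 7*log(x - 1)/6 - 53*log(x + 2)/300 - log(x**2 + 1)/100 + 7*atan(x)/50 + C

Factor the denominator: (x - 3)*(x - 2)*(x - 1)*(x + 2)*(x**2 + 1).
Partial-fraction decomposition: -(x - 7)/(50*(x**2 + 1)) - 53/(300*(x + 2)) + 7/(6*(x - 1)) - 21/(4*(x - 2)) + 107/(25*(x - 3)).
Integrate each term; A/(x−a) gives A·log|x−a|; the (Bx+D)/(x²+p²) term gives a log and an atan.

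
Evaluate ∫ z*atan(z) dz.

z**2*atan(z)/2 - z/2 + atan(z)/2 + C

Use integration by parts with u = arctan(z), dv = z dz.
Then du = 1/(z**2 + 1) dz.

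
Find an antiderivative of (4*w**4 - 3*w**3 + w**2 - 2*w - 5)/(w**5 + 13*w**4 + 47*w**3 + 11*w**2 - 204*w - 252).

Factor the denominator: (w - 2)*(w + 2)*(w + 3)**2*(w + 7).
Partial-fraction decomposition: 10691/(720*(w + 7)) - 507/(80*(w + 3)) + 83/(4*(w + 3)**2) - 91/(20*(w + 2)) + 7/(180*(w - 2)).
Integrate each term; A/(w−a) gives A·log|w−a|; A/(w−a)² gives −A/(w−a).

7*log(w - 2)/180 - 91*log(w + 2)/20 - 507*log(w + 3)/80 + 10691*log(w + 7)/720 - 83/(4*w + 12) + C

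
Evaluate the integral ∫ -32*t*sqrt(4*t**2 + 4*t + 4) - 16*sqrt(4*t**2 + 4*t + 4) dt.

-8*(4*t**2 + 4*t + 4)**(3/2)/3 + C

Let u = 4*t**2 + 4*t + 4, so du = (8*t + 4) dt.
Rewriting, the integral becomes -4·∫ √u du = -4·(2/3)u^(3/2).
Substituting back, u = 4*t**2 + 4*t + 4.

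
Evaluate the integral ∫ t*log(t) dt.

Use integration by parts with u = log(t), dv = t dt.
Then du = 1/t dt and v = t**2/2.

t**2*log(t)/2 - t**2/4 + C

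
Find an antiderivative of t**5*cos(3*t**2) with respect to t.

t**4*sin(3*t**2)/6 + t**2*cos(3*t**2)/9 - sin(3*t**2)/27 + C

Let u = t², du = 2t dt; rewrite as (1/2)∫ u^2·cos(3u) du.
Now integrate by parts 2 times.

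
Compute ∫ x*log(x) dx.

x**2*log(x)/2 - x**2/4 + C

Use integration by parts with u = log(x), dv = x dx.
Then du = 1/x dx and v = x**2/2.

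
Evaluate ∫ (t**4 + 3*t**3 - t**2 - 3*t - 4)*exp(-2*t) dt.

Use integration by parts with u = t**4 + 3*t**3 - t**2 - 3*t - 4, dv = exp(-2*t) dt, so v = -exp(-2*t)/2.
Apply parts 4 times (tabular method): alternate signs, differentiate u down to 0, integrate dv up.

(-4*t**4 - 20*t**3 - 26*t**2 - 14*t + 9)*exp(-2*t)/8 + C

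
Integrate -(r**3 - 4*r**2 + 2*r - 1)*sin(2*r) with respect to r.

Use integration by parts with u = r**3 - 4*r**2 + 2*r - 1, dv = -sin(2*r) dr, so v = cos(2*r)/2.
Apply parts 3 times (tabular method): alternate signs, differentiate u down to 0, integrate dv up.

r**3*cos(2*r)/2 - 3*r**2*sin(2*r)/4 - 2*r**2*cos(2*r) + 2*r*sin(2*r) + r*cos(2*r)/4 - sin(2*r)/8 + cos(2*r)/2 + C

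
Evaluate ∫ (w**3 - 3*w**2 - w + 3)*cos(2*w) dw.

w**3*sin(2*w)/2 - 3*w**2*sin(2*w)/2 + 3*w**2*cos(2*w)/4 - 5*w*sin(2*w)/4 - 3*w*cos(2*w)/2 + 9*sin(2*w)/4 - 5*cos(2*w)/8 + C

Use integration by parts with u = w**3 - 3*w**2 - w + 3, dv = cos(2*w) dw, so v = sin(2*w)/2.
Apply parts 3 times (tabular method): alternate signs, differentiate u down to 0, integrate dv up.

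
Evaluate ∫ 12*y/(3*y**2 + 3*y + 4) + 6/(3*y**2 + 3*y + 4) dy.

Let u = 3*y**2 + 3*y + 4, so du = (6*y + 3) dy.
Rewriting, the integral becomes 2·∫ 1/u du = 2·log(u).
Substituting back, u = 3*y**2 + 3*y + 4.

2*log(3*y**2 + 3*y + 4) + C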